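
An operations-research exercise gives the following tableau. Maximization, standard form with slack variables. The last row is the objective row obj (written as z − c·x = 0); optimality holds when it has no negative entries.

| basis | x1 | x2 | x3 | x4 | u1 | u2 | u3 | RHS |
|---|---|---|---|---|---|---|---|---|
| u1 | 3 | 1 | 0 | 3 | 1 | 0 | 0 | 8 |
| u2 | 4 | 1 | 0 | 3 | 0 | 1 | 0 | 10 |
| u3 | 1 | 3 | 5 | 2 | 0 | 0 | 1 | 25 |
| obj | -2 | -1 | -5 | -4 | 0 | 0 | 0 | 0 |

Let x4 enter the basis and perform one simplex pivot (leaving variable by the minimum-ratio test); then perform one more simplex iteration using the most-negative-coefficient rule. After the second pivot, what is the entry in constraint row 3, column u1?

-2/15

Ratio test on column x4 — row 1: 8/3 = 8/3; row 2: 10/3 = 10/3; row 3: 25/2 = 25/2. Minimum is 8/3 at row 1 (u1 leaves); pivot element 3.
Divide row 1 by 3; eliminate column x4 from the other rows.
Second iteration: most negative obj-row entry is -5 in column x3, so x3 enters.
Ratio test on column x3 — row 1: entry 0 ≤ 0; row 2: entry 0 ≤ 0; row 3: (59/3)/5 = 59/15. Minimum is 59/15 at row 3 (u3 leaves); pivot element 5.
Divide row 3 by 5; eliminate column x3 from the other rows.
After both pivots, the entry at constraint row 3, column u1 is -2/15.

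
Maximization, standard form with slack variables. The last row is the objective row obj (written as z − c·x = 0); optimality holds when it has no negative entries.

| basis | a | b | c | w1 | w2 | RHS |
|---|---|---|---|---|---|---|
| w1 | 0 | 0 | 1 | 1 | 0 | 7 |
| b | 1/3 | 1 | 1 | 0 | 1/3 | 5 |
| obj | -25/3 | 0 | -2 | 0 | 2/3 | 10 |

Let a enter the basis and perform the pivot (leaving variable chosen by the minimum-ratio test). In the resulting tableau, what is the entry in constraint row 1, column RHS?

Ratio test on column a — row 1: entry 0 ≤ 0; row 2: 5/(1/3) = 15. Minimum is 15 at row 2 (b leaves); pivot element 1/3.
Divide row 2 by 1/3; eliminate column a from the other rows.
Row 1 update in column RHS: 7 − 0·15 = 7.

7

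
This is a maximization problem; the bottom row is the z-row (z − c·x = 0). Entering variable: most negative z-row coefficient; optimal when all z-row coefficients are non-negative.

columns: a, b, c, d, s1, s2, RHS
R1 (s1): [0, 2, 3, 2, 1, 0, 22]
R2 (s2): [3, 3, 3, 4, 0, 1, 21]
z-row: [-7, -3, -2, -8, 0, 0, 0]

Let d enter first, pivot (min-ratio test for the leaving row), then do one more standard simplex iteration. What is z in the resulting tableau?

Ratio test on column d — row 1: 22/2 = 11; row 2: 21/4 = 21/4. Minimum is 21/4 at row 2 (s2 leaves); pivot element 4.
Pivot on row 2; the z-row RHS becomes 0 − (-8)·(21/4) = 42.
Next entering variable (most negative z-row entry -1): a.
Ratio test on column a — row 1: entry -3/2 ≤ 0; row 2: (21/4)/(3/4) = 7. Minimum is 7 at row 2 (d leaves); pivot element 3/4.
After the second pivot the z-row RHS is 42 − (-1)·7 = 49.

49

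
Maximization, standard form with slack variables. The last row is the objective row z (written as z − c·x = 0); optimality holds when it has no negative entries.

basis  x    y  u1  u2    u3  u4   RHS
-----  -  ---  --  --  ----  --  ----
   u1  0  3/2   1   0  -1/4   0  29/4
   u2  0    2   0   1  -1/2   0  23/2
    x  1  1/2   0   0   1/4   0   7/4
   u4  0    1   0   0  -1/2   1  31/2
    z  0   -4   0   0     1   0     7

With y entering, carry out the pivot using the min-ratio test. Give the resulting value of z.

Ratio test on column y — row 1: (29/4)/(3/2) = 29/6; row 2: (23/2)/2 = 23/4; row 3: (7/4)/(1/2) = 7/2; row 4: (31/2)/1 = 31/2. Minimum is 7/2 at row 3 (x leaves); pivot element 1/2.
Pivot on row 3; the z-row RHS becomes 7 − (-4)·(7/2) = 21.

21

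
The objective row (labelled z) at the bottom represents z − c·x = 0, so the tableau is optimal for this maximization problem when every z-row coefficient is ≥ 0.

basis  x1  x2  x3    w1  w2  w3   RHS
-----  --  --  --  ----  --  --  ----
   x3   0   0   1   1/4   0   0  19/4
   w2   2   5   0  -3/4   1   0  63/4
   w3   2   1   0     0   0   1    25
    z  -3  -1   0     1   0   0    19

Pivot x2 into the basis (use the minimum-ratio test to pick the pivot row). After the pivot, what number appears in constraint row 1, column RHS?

Ratio test on column x2 — row 1: entry 0 ≤ 0; row 2: (63/4)/5 = 63/20; row 3: 25/1 = 25. Minimum is 63/20 at row 2 (w2 leaves); pivot element 5.
Divide row 2 by 5; eliminate column x2 from the other rows.
Row 1 update in column RHS: 19/4 − 0·(63/20) = 19/4.

19/4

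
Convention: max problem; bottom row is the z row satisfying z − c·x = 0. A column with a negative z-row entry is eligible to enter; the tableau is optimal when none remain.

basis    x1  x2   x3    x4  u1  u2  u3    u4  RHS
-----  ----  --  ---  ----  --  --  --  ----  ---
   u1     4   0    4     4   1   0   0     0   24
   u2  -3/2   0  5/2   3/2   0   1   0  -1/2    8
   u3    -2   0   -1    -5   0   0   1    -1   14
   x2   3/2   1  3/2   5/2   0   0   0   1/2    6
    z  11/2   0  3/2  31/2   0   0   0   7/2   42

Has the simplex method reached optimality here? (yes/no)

Every z-row coefficient is ≥ 0, so the tableau is optimal.

yes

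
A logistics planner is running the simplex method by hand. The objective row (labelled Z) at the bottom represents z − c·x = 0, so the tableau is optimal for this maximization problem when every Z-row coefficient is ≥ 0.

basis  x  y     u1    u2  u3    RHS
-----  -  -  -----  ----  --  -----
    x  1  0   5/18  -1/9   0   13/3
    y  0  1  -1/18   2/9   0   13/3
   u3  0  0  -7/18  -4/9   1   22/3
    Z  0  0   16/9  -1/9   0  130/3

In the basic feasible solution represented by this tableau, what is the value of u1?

u1 is not in the basis, so in the current basic feasible solution u1 = 0.

0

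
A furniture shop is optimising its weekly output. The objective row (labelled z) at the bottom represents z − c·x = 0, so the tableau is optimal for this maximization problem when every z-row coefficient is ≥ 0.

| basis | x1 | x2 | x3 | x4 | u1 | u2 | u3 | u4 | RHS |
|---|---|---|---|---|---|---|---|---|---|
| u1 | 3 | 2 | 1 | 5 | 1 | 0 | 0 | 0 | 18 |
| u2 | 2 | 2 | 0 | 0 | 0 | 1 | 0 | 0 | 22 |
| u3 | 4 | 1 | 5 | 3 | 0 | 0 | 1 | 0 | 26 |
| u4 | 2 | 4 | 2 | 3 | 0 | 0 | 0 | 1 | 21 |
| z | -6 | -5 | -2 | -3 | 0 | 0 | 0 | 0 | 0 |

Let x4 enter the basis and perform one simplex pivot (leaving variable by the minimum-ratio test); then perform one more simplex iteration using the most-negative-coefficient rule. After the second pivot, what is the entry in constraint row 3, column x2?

-5/3

Ratio test on column x4 — row 1: 18/5 = 18/5; row 2: entry 0 ≤ 0; row 3: 26/3 = 26/3; row 4: 21/3 = 7. Minimum is 18/5 at row 1 (u1 leaves); pivot element 5.
Divide row 1 by 5; eliminate column x4 from the other rows.
Second iteration: most negative z-row entry is -21/5 in column x1, so x1 enters.
Ratio test on column x1 — row 1: (18/5)/(3/5) = 6; row 2: 22/2 = 11; row 3: (76/5)/(11/5) = 76/11; row 4: (51/5)/(1/5) = 51. Minimum is 6 at row 1 (x4 leaves); pivot element 3/5.
Divide row 1 by 3/5; eliminate column x1 from the other rows.
After both pivots, the entry at constraint row 3, column x2 is -5/3.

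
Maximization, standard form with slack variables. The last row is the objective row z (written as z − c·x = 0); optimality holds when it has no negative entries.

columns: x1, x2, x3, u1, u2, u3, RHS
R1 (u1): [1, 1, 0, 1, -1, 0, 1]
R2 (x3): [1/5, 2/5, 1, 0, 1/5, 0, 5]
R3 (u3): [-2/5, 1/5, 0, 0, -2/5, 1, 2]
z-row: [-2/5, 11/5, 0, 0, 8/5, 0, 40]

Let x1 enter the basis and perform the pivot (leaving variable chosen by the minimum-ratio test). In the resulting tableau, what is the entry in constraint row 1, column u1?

Ratio test on column x1 — row 1: 1/1 = 1; row 2: 5/(1/5) = 25; row 3: entry -2/5 ≤ 0. Minimum is 1 at row 1 (u1 leaves); pivot element 1.
Divide row 1 by 1; eliminate column x1 from the other rows.
In the new row 1, the u1 entry is the old entry divided by the pivot: 1/1 = 1.

1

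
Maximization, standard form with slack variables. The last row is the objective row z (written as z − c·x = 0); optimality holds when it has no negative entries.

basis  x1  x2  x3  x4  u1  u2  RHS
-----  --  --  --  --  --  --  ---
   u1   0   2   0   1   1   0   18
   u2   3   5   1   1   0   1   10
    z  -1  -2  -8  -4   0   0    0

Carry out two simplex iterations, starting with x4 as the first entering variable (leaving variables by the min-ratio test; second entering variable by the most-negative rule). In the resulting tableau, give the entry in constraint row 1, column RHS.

Ratio test on column x4 — row 1: 18/1 = 18; row 2: 10/1 = 10. Minimum is 10 at row 2 (u2 leaves); pivot element 1.
Divide row 2 by 1; eliminate column x4 from the other rows.
Second iteration: most negative z-row entry is -4 in column x3, so x3 enters.
Ratio test on column x3 — row 1: entry -1 ≤ 0; row 2: 10/1 = 10. Minimum is 10 at row 2 (x4 leaves); pivot element 1.
Divide row 2 by 1; eliminate column x3 from the other rows.
After both pivots, the entry at constraint row 1, column RHS is 18.

18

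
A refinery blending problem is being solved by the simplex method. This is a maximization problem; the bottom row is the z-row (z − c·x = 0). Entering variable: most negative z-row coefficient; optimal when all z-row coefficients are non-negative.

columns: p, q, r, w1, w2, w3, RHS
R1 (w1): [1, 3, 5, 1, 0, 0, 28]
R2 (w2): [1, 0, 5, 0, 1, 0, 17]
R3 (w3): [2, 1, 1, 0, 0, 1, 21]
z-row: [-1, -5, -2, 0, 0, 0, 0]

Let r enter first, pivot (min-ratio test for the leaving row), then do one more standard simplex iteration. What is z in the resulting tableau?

Ratio test on column r — row 1: 28/5 = 28/5; row 2: 17/5 = 17/5; row 3: 21/1 = 21. Minimum is 17/5 at row 2 (w2 leaves); pivot element 5.
Pivot on row 2; the z-row RHS becomes 0 − (-2)·(17/5) = 34/5.
Next entering variable (most negative z-row entry -5): q.
Ratio test on column q — row 1: 11/3 = 11/3; row 2: entry 0 ≤ 0; row 3: (88/5)/1 = 88/5. Minimum is 11/3 at row 1 (w1 leaves); pivot element 3.
After the second pivot the z-row RHS is 34/5 − (-5)·(11/3) = 377/15.

377/15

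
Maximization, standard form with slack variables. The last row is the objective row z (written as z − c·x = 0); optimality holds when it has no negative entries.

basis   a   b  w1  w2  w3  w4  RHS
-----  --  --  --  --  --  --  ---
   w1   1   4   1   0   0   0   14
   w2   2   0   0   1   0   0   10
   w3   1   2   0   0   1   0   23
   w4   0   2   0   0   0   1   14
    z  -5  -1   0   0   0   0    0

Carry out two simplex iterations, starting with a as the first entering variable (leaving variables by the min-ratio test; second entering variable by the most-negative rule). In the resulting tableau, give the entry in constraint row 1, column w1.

1/4

Ratio test on column a — row 1: 14/1 = 14; row 2: 10/2 = 5; row 3: 23/1 = 23; row 4: entry 0 ≤ 0. Minimum is 5 at row 2 (w2 leaves); pivot element 2.
Divide row 2 by 2; eliminate column a from the other rows.
Second iteration: most negative z-row entry is -1 in column b, so b enters.
Ratio test on column b — row 1: 9/4 = 9/4; row 2: entry 0 ≤ 0; row 3: 18/2 = 9; row 4: 14/2 = 7. Minimum is 9/4 at row 1 (w1 leaves); pivot element 4.
Divide row 1 by 4; eliminate column b from the other rows.
After both pivots, the entry at constraint row 1, column w1 is 1/4.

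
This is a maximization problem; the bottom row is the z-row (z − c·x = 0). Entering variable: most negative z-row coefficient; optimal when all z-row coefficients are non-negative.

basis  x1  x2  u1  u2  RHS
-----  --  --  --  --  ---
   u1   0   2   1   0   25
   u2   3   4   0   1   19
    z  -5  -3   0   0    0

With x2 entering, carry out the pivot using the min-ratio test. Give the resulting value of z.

57/4

Ratio test on column x2 — row 1: 25/2 = 25/2; row 2: 19/4 = 19/4. Minimum is 19/4 at row 2 (u2 leaves); pivot element 4.
Pivot on row 2; the z-row RHS becomes 0 − (-3)·(19/4) = 57/4.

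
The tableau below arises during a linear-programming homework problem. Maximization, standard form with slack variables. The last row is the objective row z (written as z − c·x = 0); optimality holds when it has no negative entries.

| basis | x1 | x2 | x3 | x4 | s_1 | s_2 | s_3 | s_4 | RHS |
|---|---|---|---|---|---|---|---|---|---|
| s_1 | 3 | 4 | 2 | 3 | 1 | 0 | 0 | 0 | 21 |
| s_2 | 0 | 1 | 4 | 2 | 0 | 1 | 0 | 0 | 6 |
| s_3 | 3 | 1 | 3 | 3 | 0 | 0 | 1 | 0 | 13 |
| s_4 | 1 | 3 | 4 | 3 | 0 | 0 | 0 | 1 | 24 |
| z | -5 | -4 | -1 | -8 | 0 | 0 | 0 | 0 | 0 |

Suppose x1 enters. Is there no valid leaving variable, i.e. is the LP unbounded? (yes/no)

no

Column x1 has positive entries in row(s) 1, 3, 4, so the ratio test bounds it — not unbounded.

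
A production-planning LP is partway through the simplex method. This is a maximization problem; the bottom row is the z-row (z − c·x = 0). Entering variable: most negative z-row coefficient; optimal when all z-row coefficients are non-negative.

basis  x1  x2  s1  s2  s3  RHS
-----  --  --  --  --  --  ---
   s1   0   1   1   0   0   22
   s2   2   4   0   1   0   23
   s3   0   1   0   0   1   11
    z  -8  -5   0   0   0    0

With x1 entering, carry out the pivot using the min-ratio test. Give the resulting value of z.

92

Ratio test on column x1 — row 1: entry 0 ≤ 0; row 2: 23/2 = 23/2; row 3: entry 0 ≤ 0. Minimum is 23/2 at row 2 (s2 leaves); pivot element 2.
Pivot on row 2; the z-row RHS becomes 0 − (-8)·(23/2) = 92.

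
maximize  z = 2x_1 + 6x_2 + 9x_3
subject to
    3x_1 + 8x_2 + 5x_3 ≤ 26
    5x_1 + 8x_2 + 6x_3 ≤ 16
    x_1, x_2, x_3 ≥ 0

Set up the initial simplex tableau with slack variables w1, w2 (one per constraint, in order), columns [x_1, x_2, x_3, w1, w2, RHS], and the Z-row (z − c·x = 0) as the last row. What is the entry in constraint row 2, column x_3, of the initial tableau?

Constraint 2 has coefficient 6 on x_3.

6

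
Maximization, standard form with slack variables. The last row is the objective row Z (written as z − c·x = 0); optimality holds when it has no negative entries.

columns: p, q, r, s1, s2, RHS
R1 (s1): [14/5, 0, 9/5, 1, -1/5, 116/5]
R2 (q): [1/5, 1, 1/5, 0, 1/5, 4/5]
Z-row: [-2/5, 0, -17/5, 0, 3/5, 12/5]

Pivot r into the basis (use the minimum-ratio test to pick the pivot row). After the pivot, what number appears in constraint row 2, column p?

Ratio test on column r — row 1: (116/5)/(9/5) = 116/9; row 2: (4/5)/(1/5) = 4. Minimum is 4 at row 2 (q leaves); pivot element 1/5.
Divide row 2 by 1/5; eliminate column r from the other rows.
In the new row 2, the p entry is the old entry divided by the pivot: (1/5)/(1/5) = 1.

1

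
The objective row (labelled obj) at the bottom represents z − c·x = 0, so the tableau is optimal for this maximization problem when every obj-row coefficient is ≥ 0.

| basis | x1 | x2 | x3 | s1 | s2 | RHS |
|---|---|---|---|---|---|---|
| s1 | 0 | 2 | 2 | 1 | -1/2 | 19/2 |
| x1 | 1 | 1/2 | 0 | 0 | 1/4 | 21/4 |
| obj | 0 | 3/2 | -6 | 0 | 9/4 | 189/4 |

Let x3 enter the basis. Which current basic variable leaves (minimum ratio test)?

Column x3 entries and ratios — s1: (19/2)/2 = 19/4; x1: 0 ≤ 0, skip.
Smallest ratio is 19/4 in the row of s1, so s1 leaves.

s1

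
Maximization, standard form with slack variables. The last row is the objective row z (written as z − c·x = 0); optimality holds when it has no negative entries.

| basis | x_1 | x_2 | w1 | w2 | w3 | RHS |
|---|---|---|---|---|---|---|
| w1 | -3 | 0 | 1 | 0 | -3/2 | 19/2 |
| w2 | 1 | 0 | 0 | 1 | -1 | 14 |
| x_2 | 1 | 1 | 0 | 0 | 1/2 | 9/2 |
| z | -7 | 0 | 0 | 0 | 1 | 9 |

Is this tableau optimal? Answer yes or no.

The z-row has a negative entry -7 in column x_1, so it is not optimal.

no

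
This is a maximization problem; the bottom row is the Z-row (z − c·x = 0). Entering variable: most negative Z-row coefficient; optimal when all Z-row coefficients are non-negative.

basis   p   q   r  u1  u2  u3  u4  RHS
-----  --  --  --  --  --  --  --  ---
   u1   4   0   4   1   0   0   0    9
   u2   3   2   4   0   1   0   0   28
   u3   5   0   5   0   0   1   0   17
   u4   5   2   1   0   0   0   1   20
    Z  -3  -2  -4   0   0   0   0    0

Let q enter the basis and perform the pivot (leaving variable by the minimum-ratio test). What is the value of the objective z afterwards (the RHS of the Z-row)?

20

Ratio test on column q — row 1: entry 0 ≤ 0; row 2: 28/2 = 14; row 3: entry 0 ≤ 0; row 4: 20/2 = 10. Minimum is 10 at row 4 (u4 leaves); pivot element 2.
Pivot on row 4; the Z-row RHS becomes 0 − (-2)·10 = 20.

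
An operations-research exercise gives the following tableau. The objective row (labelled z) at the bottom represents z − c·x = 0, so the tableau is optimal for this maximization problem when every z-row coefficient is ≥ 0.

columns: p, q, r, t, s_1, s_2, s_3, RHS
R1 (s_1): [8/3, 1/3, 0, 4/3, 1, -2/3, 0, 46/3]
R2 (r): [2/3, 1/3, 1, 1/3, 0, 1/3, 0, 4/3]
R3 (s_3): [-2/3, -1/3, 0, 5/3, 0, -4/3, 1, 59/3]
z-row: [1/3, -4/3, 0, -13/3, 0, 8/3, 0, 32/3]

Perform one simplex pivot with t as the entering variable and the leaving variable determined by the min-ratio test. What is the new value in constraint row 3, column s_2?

-3

Ratio test on column t — row 1: (46/3)/(4/3) = 23/2; row 2: (4/3)/(1/3) = 4; row 3: (59/3)/(5/3) = 59/5. Minimum is 4 at row 2 (r leaves); pivot element 1/3.
Divide row 2 by 1/3; eliminate column t from the other rows.
Row 3 update in column s_2: -4/3 − (5/3)·1 = -3.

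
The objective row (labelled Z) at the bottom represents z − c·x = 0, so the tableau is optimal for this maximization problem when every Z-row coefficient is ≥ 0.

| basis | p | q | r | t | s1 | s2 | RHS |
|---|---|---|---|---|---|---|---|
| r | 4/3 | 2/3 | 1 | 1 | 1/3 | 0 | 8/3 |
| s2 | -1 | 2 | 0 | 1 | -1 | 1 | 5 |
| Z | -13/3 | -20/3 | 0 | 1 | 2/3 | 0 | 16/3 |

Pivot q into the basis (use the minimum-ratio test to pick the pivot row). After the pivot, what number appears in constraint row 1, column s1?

2/3

Ratio test on column q — row 1: (8/3)/(2/3) = 4; row 2: 5/2 = 5/2. Minimum is 5/2 at row 2 (s2 leaves); pivot element 2.
Divide row 2 by 2; eliminate column q from the other rows.
Row 1 update in column s1: 1/3 − (2/3)·(-1/2) = 2/3.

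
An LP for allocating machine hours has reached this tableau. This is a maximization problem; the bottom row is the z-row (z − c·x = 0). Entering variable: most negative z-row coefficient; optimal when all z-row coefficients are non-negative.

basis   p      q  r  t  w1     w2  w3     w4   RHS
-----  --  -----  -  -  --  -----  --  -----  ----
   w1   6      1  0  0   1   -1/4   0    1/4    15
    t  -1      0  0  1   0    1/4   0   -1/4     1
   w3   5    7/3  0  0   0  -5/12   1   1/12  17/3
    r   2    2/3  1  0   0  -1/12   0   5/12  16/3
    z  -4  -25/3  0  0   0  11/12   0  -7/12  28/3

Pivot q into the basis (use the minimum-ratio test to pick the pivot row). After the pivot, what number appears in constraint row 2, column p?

-1

Ratio test on column q — row 1: 15/1 = 15; row 2: entry 0 ≤ 0; row 3: (17/3)/(7/3) = 17/7; row 4: (16/3)/(2/3) = 8. Minimum is 17/7 at row 3 (w3 leaves); pivot element 7/3.
Divide row 3 by 7/3; eliminate column q from the other rows.
Row 2 update in column p: -1 − 0·(15/7) = -1.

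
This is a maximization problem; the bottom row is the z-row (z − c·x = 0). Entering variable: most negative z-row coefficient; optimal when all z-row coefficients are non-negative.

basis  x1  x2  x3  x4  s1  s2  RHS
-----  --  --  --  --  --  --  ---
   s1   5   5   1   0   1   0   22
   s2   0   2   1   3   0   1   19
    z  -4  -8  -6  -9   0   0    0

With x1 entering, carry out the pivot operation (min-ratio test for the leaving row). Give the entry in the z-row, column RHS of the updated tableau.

88/5

Ratio test on column x1 — row 1: 22/5 = 22/5; row 2: entry 0 ≤ 0. Minimum is 22/5 at row 1 (s1 leaves); pivot element 5.
Divide row 1 by 5; eliminate column x1 from the other rows.
z-row update in column RHS: 0 − (-4)·(22/5) = 88/5.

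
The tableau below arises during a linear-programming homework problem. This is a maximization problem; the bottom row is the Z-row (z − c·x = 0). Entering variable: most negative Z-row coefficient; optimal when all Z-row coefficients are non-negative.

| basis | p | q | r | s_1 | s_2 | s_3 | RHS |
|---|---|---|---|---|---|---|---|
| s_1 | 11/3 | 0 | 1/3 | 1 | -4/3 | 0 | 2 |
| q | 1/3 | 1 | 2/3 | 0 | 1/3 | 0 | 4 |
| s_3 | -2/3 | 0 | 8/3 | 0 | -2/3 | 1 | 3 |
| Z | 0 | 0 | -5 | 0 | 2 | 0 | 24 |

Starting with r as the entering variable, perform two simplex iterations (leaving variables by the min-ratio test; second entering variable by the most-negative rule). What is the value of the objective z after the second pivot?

Ratio test on column r — row 1: 2/(1/3) = 6; row 2: 4/(2/3) = 6; row 3: 3/(8/3) = 9/8. Minimum is 9/8 at row 3 (s_3 leaves); pivot element 8/3.
Pivot on row 3; the Z-row RHS becomes 24 − (-5)·(9/8) = 237/8.
Next entering variable (most negative Z-row entry -5/4): p.
Ratio test on column p — row 1: (13/8)/(15/4) = 13/30; row 2: (13/4)/(1/2) = 13/2; row 3: entry -1/4 ≤ 0. Minimum is 13/30 at row 1 (s_1 leaves); pivot element 15/4.
After the second pivot the Z-row RHS is 237/8 − (-5/4)·(13/30) = 181/6.

181/6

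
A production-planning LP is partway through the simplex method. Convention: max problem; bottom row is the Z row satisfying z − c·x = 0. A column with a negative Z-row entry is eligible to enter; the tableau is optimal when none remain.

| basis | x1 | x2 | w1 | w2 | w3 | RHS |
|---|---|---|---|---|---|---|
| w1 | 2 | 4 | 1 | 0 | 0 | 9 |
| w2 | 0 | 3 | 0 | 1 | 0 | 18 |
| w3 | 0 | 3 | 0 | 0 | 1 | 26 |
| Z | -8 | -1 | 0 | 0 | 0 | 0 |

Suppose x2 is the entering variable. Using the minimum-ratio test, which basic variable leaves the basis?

w1

Column x2 entries and ratios — w1: 9/4 = 9/4; w2: 18/3 = 6; w3: 26/3 = 26/3.
Smallest ratio is 9/4 in the row of w1, so w1 leaves.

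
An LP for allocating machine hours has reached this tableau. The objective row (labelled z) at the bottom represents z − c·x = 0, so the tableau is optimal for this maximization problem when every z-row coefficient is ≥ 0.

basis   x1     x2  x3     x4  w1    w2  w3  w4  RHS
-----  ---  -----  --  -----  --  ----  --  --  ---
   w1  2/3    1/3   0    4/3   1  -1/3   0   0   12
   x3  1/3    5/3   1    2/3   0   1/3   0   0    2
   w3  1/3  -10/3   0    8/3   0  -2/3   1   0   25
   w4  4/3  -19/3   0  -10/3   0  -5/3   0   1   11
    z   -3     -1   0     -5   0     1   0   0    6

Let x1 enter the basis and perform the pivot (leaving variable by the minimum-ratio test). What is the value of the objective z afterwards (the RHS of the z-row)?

Ratio test on column x1 — row 1: 12/(2/3) = 18; row 2: 2/(1/3) = 6; row 3: 25/(1/3) = 75; row 4: 11/(4/3) = 33/4. Minimum is 6 at row 2 (x3 leaves); pivot element 1/3.
Pivot on row 2; the z-row RHS becomes 6 − (-3)·6 = 24.

24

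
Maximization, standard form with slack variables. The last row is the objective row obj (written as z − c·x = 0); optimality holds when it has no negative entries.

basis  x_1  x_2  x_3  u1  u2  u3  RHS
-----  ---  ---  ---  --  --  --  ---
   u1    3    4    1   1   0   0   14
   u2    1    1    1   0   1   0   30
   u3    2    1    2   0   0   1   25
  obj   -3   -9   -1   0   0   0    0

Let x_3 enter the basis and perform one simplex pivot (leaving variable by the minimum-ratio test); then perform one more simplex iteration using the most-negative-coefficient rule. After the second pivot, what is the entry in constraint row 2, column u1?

-1/7

Ratio test on column x_3 — row 1: 14/1 = 14; row 2: 30/1 = 30; row 3: 25/2 = 25/2. Minimum is 25/2 at row 3 (u3 leaves); pivot element 2.
Divide row 3 by 2; eliminate column x_3 from the other rows.
Second iteration: most negative obj-row entry is -17/2 in column x_2, so x_2 enters.
Ratio test on column x_2 — row 1: (3/2)/(7/2) = 3/7; row 2: (35/2)/(1/2) = 35; row 3: (25/2)/(1/2) = 25. Minimum is 3/7 at row 1 (u1 leaves); pivot element 7/2.
Divide row 1 by 7/2; eliminate column x_2 from the other rows.
After both pivots, the entry at constraint row 2, column u1 is -1/7.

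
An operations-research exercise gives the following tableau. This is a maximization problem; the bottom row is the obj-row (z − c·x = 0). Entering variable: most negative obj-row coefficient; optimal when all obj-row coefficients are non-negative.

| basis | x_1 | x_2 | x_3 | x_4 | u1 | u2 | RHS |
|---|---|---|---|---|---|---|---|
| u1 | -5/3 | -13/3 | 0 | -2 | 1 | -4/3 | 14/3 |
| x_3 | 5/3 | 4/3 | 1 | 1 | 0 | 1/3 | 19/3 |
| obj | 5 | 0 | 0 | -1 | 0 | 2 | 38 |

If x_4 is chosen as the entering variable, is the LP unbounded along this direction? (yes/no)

no

Column x_4 has positive entries in row(s) 2, so the ratio test bounds it — not unbounded.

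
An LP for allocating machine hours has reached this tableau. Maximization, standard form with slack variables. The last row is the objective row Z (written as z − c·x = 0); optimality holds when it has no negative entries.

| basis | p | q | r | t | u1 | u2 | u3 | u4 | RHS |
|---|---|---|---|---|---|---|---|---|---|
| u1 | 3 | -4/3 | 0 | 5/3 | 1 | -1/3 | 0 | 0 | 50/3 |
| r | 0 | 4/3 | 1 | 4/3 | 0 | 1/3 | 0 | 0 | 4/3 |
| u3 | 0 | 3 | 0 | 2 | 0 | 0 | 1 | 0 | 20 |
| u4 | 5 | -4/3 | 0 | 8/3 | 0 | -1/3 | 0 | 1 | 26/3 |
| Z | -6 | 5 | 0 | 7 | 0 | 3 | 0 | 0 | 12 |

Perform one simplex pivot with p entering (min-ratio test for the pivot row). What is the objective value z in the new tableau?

112/5

Ratio test on column p — row 1: (50/3)/3 = 50/9; row 2: entry 0 ≤ 0; row 3: entry 0 ≤ 0; row 4: (26/3)/5 = 26/15. Minimum is 26/15 at row 4 (u4 leaves); pivot element 5.
Pivot on row 4; the Z-row RHS becomes 12 − (-6)·(26/15) = 112/5.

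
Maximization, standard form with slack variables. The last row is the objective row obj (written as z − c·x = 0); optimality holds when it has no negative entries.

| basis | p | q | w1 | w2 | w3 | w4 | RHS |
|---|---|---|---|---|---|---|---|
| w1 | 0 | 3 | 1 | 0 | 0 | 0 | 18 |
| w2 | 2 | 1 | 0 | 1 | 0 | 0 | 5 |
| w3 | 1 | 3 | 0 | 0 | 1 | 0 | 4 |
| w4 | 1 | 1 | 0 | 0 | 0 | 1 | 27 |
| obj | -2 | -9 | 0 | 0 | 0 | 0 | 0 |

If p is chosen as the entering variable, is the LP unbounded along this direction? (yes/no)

Column p has positive entries in row(s) 2, 3, 4, so the ratio test bounds it — not unbounded.

no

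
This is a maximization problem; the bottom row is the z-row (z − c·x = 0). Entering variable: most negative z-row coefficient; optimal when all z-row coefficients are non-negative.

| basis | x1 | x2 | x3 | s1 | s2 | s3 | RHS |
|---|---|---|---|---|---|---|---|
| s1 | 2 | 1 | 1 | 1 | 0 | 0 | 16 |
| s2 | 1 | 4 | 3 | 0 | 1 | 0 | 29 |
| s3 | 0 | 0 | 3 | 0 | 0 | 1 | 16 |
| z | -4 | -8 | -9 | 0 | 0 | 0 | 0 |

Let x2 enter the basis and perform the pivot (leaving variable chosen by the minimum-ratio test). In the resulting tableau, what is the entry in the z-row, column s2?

2

Ratio test on column x2 — row 1: 16/1 = 16; row 2: 29/4 = 29/4; row 3: entry 0 ≤ 0. Minimum is 29/4 at row 2 (s2 leaves); pivot element 4.
Divide row 2 by 4; eliminate column x2 from the other rows.
z-row update in column s2: 0 − (-8)·(1/4) = 2.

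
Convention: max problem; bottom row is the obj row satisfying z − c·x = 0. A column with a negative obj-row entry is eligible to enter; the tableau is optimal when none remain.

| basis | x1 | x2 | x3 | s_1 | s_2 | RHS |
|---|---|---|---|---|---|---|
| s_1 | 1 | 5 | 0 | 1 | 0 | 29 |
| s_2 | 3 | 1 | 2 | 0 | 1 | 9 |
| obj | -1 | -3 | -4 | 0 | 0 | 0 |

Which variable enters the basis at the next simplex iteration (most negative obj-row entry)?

x3

Negative obj-row entries: x1: -1, x2: -3, x3: -4.
The most negative is -4 in column x3, so x3 enters.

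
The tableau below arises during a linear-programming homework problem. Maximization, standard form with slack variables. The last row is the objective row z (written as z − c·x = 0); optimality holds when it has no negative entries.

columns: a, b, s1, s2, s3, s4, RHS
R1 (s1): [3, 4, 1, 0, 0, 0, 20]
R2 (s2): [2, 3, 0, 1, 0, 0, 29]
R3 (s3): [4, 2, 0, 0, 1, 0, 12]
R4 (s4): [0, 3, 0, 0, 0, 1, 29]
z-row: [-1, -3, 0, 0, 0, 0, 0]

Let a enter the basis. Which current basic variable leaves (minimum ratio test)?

Column a entries and ratios — s1: 20/3 = 20/3; s2: 29/2 = 29/2; s3: 12/4 = 3; s4: 0 ≤ 0, skip.
Smallest ratio is 3 in the row of s3, so s3 leaves.

s3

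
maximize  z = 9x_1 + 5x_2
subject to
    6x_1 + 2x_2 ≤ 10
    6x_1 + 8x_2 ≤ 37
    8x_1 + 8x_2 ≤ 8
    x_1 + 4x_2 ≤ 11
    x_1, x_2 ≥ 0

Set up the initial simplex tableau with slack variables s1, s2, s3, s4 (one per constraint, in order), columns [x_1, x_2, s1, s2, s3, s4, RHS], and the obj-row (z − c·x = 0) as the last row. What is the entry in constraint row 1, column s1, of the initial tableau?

Slack s1 belongs to constraint 1; its column is the unit vector e_1, so the entry in row 1 is 1.

1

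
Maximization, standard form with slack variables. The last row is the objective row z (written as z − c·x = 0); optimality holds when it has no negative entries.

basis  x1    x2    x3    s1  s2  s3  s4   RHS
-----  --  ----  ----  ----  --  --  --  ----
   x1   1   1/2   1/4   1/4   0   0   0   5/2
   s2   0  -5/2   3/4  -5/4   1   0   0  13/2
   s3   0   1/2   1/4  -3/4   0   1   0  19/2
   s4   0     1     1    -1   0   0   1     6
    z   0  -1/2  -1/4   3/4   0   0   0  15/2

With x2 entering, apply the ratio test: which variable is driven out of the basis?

x1

Column x2 entries and ratios — x1: (5/2)/(1/2) = 5; s2: -5/2 ≤ 0, skip; s3: (19/2)/(1/2) = 19; s4: 6/1 = 6.
Smallest ratio is 5 in the row of x1, so x1 leaves.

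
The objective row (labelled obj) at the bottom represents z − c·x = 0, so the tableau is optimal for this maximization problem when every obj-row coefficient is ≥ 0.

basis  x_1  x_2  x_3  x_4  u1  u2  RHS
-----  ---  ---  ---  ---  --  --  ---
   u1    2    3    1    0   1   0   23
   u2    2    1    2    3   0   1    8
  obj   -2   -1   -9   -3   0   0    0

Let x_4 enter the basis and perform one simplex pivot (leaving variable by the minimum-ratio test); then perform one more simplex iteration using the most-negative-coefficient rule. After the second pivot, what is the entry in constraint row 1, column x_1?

1

Ratio test on column x_4 — row 1: entry 0 ≤ 0; row 2: 8/3 = 8/3. Minimum is 8/3 at row 2 (u2 leaves); pivot element 3.
Divide row 2 by 3; eliminate column x_4 from the other rows.
Second iteration: most negative obj-row entry is -7 in column x_3, so x_3 enters.
Ratio test on column x_3 — row 1: 23/1 = 23; row 2: (8/3)/(2/3) = 4. Minimum is 4 at row 2 (x_4 leaves); pivot element 2/3.
Divide row 2 by 2/3; eliminate column x_3 from the other rows.
After both pivots, the entry at constraint row 1, column x_1 is 1.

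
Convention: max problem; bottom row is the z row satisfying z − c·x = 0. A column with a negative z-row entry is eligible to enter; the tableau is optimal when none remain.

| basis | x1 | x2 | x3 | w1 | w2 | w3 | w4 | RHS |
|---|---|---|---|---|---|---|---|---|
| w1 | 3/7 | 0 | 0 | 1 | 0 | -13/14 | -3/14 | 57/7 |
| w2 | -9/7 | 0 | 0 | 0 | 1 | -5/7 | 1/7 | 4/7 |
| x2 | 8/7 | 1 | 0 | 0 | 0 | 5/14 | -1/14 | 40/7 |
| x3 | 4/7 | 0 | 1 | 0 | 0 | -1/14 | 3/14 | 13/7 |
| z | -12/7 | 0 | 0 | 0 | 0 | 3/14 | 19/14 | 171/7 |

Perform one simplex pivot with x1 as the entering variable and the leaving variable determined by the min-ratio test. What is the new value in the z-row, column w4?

Ratio test on column x1 — row 1: (57/7)/(3/7) = 19; row 2: entry -9/7 ≤ 0; row 3: (40/7)/(8/7) = 5; row 4: (13/7)/(4/7) = 13/4. Minimum is 13/4 at row 4 (x3 leaves); pivot element 4/7.
Divide row 4 by 4/7; eliminate column x1 from the other rows.
z-row update in column w4: 19/14 − (-12/7)·(3/8) = 2.

2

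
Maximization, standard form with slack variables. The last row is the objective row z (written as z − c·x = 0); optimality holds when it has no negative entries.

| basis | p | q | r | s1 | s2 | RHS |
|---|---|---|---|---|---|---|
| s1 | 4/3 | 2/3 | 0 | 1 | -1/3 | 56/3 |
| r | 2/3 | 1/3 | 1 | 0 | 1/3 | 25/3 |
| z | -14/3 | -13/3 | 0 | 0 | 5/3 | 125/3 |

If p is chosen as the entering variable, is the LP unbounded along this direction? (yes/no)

Column p has positive entries in row(s) 1, 2, so the ratio test bounds it — not unbounded.

no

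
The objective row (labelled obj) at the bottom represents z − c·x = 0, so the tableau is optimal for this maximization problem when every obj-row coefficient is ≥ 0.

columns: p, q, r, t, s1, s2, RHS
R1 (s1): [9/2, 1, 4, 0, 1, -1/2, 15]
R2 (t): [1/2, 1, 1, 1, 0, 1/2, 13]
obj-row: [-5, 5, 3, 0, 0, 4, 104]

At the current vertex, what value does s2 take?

0

s2 is not in the basis, so in the current basic feasible solution s2 = 0.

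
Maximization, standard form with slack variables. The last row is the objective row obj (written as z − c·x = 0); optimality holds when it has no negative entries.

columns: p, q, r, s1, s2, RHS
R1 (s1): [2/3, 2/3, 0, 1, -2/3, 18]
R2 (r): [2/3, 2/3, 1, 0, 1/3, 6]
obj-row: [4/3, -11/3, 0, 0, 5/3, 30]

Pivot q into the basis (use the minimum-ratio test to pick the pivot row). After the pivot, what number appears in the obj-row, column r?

Ratio test on column q — row 1: 18/(2/3) = 27; row 2: 6/(2/3) = 9. Minimum is 9 at row 2 (r leaves); pivot element 2/3.
Divide row 2 by 2/3; eliminate column q from the other rows.
obj-row update in column r: 0 − (-11/3)·(3/2) = 11/2.

11/2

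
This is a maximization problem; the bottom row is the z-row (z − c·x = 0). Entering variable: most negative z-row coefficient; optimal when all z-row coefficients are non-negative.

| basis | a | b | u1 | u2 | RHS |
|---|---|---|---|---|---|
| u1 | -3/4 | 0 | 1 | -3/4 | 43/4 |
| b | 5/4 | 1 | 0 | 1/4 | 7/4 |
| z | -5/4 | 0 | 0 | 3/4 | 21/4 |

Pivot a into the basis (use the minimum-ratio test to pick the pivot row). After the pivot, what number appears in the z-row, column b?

1

Ratio test on column a — row 1: entry -3/4 ≤ 0; row 2: (7/4)/(5/4) = 7/5. Minimum is 7/5 at row 2 (b leaves); pivot element 5/4.
Divide row 2 by 5/4; eliminate column a from the other rows.
z-row update in column b: 0 − (-5/4)·(4/5) = 1.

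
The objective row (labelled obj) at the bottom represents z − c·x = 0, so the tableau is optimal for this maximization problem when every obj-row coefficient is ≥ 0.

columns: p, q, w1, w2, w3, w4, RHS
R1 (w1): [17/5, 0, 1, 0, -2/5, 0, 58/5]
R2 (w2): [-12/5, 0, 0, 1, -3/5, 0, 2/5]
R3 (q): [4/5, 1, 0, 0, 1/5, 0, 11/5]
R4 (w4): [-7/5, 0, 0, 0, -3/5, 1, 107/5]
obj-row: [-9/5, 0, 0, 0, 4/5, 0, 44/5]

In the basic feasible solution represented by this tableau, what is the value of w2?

w2 is basic (row 2); its value is the RHS of that row, 2/5.

2/5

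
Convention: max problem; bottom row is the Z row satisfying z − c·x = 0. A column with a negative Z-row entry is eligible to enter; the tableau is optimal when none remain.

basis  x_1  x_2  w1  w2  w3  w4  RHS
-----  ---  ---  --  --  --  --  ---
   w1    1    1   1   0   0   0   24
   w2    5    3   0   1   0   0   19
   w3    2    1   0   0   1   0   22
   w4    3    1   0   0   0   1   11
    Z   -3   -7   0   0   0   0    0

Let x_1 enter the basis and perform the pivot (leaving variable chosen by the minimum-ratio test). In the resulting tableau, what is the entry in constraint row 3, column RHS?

44/3

Ratio test on column x_1 — row 1: 24/1 = 24; row 2: 19/5 = 19/5; row 3: 22/2 = 11; row 4: 11/3 = 11/3. Minimum is 11/3 at row 4 (w4 leaves); pivot element 3.
Divide row 4 by 3; eliminate column x_1 from the other rows.
Row 3 update in column RHS: 22 − 2·(11/3) = 44/3.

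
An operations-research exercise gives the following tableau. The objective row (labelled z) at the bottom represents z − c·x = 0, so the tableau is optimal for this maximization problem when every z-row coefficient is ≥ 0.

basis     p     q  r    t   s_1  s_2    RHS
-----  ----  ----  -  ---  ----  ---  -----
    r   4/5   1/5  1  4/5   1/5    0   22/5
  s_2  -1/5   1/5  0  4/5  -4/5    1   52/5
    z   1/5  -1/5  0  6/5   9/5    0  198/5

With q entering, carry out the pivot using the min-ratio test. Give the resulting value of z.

Ratio test on column q — row 1: (22/5)/(1/5) = 22; row 2: (52/5)/(1/5) = 52. Minimum is 22 at row 1 (r leaves); pivot element 1/5.
Pivot on row 1; the z-row RHS becomes 198/5 − (-1/5)·22 = 44.

44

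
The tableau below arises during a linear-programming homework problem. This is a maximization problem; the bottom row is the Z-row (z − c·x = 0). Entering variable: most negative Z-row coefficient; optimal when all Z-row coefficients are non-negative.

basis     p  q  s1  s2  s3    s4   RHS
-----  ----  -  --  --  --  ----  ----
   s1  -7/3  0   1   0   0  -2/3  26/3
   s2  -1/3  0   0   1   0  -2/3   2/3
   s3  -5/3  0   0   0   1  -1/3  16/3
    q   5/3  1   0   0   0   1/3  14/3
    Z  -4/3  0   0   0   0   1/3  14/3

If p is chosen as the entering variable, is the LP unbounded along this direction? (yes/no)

no

Column p has positive entries in row(s) 4, so the ratio test bounds it — not unbounded.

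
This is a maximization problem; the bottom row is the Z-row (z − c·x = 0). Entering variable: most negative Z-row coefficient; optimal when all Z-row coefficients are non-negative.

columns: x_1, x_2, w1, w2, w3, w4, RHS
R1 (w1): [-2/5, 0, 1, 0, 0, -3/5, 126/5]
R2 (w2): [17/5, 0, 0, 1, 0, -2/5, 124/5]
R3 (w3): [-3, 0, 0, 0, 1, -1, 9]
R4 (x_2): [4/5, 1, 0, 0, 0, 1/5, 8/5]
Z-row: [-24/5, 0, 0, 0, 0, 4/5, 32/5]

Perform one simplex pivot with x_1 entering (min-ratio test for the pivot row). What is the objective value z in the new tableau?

16

Ratio test on column x_1 — row 1: entry -2/5 ≤ 0; row 2: (124/5)/(17/5) = 124/17; row 3: entry -3 ≤ 0; row 4: (8/5)/(4/5) = 2. Minimum is 2 at row 4 (x_2 leaves); pivot element 4/5.
Pivot on row 4; the Z-row RHS becomes 32/5 − (-24/5)·2 = 16.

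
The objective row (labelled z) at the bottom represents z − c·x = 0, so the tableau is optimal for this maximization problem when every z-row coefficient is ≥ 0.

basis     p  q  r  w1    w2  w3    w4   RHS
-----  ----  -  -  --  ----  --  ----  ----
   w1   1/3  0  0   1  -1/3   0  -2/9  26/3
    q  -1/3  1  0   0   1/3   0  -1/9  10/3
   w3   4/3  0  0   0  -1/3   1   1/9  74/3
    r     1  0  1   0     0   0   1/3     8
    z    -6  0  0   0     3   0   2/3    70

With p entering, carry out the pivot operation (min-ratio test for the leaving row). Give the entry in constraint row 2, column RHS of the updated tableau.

Ratio test on column p — row 1: (26/3)/(1/3) = 26; row 2: entry -1/3 ≤ 0; row 3: (74/3)/(4/3) = 37/2; row 4: 8/1 = 8. Minimum is 8 at row 4 (r leaves); pivot element 1.
Divide row 4 by 1; eliminate column p from the other rows.
Row 2 update in column RHS: 10/3 − (-1/3)·8 = 6.

6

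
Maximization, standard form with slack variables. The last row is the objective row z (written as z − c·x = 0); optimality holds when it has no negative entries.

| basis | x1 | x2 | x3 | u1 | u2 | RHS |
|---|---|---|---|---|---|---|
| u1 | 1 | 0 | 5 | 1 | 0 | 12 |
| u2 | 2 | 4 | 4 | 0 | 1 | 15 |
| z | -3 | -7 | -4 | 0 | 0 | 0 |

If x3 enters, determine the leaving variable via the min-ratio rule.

u1

Column x3 entries and ratios — u1: 12/5 = 12/5; u2: 15/4 = 15/4.
Smallest ratio is 12/5 in the row of u1, so u1 leaves.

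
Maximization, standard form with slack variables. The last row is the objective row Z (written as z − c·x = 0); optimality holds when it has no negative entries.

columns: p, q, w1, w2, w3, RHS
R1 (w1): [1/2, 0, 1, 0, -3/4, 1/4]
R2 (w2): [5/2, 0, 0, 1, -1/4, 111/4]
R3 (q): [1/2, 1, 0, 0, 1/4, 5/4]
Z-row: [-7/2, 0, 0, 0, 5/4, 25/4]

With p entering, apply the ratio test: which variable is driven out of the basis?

Column p entries and ratios — w1: (1/4)/(1/2) = 1/2; w2: (111/4)/(5/2) = 111/10; q: (5/4)/(1/2) = 5/2.
Smallest ratio is 1/2 in the row of w1, so w1 leaves.

w1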